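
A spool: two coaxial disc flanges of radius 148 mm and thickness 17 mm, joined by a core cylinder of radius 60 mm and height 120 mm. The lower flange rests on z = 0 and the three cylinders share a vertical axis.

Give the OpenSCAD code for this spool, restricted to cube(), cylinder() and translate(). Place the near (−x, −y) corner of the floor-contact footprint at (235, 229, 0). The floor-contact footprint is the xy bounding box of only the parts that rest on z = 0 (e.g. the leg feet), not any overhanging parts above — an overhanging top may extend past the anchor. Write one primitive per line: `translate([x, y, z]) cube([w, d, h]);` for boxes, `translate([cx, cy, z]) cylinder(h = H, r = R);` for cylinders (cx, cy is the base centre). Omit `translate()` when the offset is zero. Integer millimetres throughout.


translate([383, 377, 0]) cylinder(h = 17, r = 148);
translate([383, 377, 17]) cylinder(h = 120, r = 60);
translate([383, 377, 137]) cylinder(h = 17, r = 148);


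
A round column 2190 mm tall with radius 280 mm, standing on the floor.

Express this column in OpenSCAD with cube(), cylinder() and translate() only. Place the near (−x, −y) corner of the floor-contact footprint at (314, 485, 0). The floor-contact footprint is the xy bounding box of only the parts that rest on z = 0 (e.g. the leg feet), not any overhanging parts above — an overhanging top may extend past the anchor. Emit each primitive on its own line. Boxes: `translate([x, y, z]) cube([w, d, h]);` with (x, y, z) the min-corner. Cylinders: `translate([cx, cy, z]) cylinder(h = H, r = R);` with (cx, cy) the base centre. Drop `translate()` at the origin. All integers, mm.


translate([594, 765, 0]) cylinder(h = 2190, r = 280);


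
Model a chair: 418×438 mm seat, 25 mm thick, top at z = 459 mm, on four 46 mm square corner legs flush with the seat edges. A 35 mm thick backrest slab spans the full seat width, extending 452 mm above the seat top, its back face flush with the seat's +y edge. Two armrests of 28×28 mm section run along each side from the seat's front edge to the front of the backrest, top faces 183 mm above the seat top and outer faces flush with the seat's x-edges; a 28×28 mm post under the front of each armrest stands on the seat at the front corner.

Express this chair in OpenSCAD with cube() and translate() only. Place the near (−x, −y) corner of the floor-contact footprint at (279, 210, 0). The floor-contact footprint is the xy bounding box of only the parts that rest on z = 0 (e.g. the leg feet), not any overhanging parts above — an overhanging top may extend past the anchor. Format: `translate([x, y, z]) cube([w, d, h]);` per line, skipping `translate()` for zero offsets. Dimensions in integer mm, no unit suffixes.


translate([279, 210, 434]) cube([418, 438, 25]);
translate([279, 210, 0]) cube([46, 46, 434]);
translate([651, 210, 0]) cube([46, 46, 434]);
translate([279, 602, 0]) cube([46, 46, 434]);
translate([651, 602, 0]) cube([46, 46, 434]);
translate([279, 613, 459]) cube([418, 35, 452]);
translate([279, 210, 614]) cube([28, 403, 28]);
translate([669, 210, 614]) cube([28, 403, 28]);
translate([279, 210, 459]) cube([28, 28, 155]);
translate([669, 210, 459]) cube([28, 28, 155]);


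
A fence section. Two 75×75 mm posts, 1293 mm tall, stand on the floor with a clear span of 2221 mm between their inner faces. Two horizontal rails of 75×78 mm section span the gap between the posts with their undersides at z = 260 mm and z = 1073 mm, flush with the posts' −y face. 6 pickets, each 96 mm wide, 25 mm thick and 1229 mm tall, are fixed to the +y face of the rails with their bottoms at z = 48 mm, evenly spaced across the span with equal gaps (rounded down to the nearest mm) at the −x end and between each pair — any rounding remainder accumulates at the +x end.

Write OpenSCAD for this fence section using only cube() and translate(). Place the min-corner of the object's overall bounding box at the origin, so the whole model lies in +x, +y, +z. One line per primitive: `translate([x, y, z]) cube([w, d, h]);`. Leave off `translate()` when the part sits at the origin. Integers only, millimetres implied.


cube([75, 75, 1293]);
translate([2296, 0, 0]) cube([75, 75, 1293]);
translate([75, 0, 260]) cube([2221, 75, 78]);
translate([75, 0, 1073]) cube([2221, 75, 78]);
translate([310, 75, 48]) cube([96, 25, 1229]);
translate([641, 75, 48]) cube([96, 25, 1229]);
translate([972, 75, 48]) cube([96, 25, 1229]);
translate([1303, 75, 48]) cube([96, 25, 1229]);
translate([1634, 75, 48]) cube([96, 25, 1229]);
translate([1965, 75, 48]) cube([96, 25, 1229]);


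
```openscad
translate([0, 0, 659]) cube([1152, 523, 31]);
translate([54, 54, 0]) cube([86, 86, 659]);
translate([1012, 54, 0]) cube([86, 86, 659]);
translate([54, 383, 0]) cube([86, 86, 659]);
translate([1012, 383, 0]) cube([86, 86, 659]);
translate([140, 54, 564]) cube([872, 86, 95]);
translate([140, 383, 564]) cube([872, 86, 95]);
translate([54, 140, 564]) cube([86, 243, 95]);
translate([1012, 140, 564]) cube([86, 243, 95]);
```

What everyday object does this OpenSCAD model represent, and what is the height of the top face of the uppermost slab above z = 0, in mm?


A table. The table height is 690 mm.

A 1152×523×31 slab sits at z = 659 on four 86 mm square posts — a table. The top surface is at 659 + 31 = 690 mm.


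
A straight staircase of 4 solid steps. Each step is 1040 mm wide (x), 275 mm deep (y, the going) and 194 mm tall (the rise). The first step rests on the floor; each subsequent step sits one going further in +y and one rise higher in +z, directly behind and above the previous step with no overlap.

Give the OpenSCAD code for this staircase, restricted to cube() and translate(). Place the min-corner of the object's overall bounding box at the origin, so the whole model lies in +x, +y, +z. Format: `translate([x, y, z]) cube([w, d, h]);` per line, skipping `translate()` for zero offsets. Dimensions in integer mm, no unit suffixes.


cube([1040, 275, 194]);
translate([0, 275, 194]) cube([1040, 275, 194]);
translate([0, 550, 388]) cube([1040, 275, 194]);
translate([0, 825, 582]) cube([1040, 275, 194]);


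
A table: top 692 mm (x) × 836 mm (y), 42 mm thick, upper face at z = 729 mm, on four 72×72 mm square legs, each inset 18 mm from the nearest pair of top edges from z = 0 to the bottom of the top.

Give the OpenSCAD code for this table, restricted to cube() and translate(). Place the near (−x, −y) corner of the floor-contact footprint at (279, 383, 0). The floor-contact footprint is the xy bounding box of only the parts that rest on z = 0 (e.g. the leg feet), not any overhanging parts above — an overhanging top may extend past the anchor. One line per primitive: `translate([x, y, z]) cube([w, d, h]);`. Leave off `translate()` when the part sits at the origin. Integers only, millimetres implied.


translate([261, 365, 687]) cube([692, 836, 42]);
translate([279, 383, 0]) cube([72, 72, 687]);
translate([863, 383, 0]) cube([72, 72, 687]);
translate([279, 1111, 0]) cube([72, 72, 687]);
translate([863, 1111, 0]) cube([72, 72, 687]);


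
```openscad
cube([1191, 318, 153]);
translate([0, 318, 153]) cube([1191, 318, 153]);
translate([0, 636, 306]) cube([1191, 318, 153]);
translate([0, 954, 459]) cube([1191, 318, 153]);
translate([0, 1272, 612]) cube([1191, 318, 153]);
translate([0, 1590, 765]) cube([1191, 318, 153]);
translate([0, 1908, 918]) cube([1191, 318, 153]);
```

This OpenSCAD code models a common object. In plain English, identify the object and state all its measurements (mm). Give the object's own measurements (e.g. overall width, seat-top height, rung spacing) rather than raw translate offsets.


A straight staircase of 7 solid steps. Each step is 1191 mm wide (x), 318 mm deep (y, the going) and 153 mm tall (the rise). The first step rests on the floor; each subsequent step sits one going further in +y and one rise higher in +z, directly behind and above the previous step with no overlap.


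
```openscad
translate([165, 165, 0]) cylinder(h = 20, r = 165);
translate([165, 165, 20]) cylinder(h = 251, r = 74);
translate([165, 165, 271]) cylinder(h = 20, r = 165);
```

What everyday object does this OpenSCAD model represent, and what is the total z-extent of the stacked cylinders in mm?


A spool. The overall height is 291 mm.

Three coaxial cylinders, large–small–large — a spool. Two 20 mm flanges and a 251 mm core give 20 + 251 + 20 = 291 mm.


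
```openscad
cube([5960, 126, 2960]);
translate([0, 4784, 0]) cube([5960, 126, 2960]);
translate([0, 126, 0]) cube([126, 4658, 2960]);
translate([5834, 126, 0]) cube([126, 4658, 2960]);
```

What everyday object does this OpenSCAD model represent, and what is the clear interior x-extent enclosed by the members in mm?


A house (or room) frame. The interior width is 5708 mm.

Four 2960 mm walls enclosing a rectangle with no floor or roof — a room or house frame. Outside width is 5960 mm and wall thickness is 126 mm, so the interior width is 5960 − 2 × 126 = 5708 mm.


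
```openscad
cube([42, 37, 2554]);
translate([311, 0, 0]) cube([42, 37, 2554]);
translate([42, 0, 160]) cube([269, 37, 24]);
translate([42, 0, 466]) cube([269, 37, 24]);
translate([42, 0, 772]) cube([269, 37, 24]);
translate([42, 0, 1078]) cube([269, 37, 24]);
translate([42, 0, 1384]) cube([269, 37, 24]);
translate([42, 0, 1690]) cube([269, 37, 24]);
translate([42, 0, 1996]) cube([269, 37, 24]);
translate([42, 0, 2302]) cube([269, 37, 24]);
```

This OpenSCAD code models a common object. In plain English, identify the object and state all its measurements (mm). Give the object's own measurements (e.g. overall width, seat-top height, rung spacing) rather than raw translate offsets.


A straight ladder. Two 42×37 mm vertical rails, 2554 mm tall, stand 353 mm apart (outside-to-outside) with their front faces coplanar on the −y side. 8 rungs, each 37 mm deep and 24 mm tall, span between the inner faces of the rails, front faces flush with the rails. The lowest rung's underside is at z = 160 mm and rungs are spaced 306 mm apart (underside to underside).


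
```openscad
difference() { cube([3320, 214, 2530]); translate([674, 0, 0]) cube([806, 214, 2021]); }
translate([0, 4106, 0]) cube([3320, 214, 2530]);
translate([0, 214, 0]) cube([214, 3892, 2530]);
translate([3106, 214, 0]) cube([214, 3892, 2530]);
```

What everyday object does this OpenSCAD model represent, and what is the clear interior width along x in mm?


A single room. The interior width is 2892 mm.

Four walls enclosing a rectangle with a door in the front wall — a room. Outside width 3320 minus two 214 mm walls gives 2892 mm.


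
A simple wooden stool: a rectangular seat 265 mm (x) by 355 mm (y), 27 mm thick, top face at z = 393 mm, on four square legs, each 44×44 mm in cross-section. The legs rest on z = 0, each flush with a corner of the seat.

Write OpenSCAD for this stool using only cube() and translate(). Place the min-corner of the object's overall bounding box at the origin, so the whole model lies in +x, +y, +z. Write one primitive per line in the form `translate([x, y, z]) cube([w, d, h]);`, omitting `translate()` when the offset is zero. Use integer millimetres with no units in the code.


translate([0, 0, 366]) cube([265, 355, 27]);
cube([44, 44, 366]);
translate([221, 0, 0]) cube([44, 44, 366]);
translate([0, 311, 0]) cube([44, 44, 366]);
translate([221, 311, 0]) cube([44, 44, 366]);


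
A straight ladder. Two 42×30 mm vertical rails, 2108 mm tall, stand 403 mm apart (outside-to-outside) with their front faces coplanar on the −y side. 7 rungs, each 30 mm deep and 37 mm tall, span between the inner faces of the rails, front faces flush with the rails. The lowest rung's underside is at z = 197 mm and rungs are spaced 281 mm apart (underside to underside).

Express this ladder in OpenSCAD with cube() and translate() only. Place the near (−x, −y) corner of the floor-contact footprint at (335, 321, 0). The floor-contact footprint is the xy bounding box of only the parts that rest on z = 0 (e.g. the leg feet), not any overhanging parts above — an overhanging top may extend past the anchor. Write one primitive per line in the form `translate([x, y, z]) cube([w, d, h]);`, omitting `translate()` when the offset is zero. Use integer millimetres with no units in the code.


// rung span = 403 - 2*42 = 319
// rung[k] z = 197 + k*281
translate([335, 321, 0]) cube([42, 30, 2108]);
translate([696, 321, 0]) cube([42, 30, 2108]);
translate([377, 321, 197]) cube([319, 30, 37]);
translate([377, 321, 478]) cube([319, 30, 37]);
translate([377, 321, 759]) cube([319, 30, 37]);
translate([377, 321, 1040]) cube([319, 30, 37]);
translate([377, 321, 1321]) cube([319, 30, 37]);
translate([377, 321, 1602]) cube([319, 30, 37]);
translate([377, 321, 1883]) cube([319, 30, 37]);


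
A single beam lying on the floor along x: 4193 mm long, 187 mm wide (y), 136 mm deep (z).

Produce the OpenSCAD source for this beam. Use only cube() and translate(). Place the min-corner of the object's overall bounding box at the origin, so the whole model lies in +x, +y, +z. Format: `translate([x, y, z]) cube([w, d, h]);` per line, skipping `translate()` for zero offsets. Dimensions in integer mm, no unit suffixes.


cube([4193, 187, 136]);


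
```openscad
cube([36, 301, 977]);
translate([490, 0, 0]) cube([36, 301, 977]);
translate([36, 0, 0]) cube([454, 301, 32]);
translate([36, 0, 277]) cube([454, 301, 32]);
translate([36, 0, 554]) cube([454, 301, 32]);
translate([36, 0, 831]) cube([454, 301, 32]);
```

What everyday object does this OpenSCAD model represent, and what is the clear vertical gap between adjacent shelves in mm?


A bookshelf. The clear shelf gap is 245 mm.

Two tall side panels with 4 horizontal boards between them — a bookshelf. The first two shelf undersides are at z = 0 and z = 277; with shelf thickness 32, the clear gap is 277 − 0 − 32 = 245 mm.


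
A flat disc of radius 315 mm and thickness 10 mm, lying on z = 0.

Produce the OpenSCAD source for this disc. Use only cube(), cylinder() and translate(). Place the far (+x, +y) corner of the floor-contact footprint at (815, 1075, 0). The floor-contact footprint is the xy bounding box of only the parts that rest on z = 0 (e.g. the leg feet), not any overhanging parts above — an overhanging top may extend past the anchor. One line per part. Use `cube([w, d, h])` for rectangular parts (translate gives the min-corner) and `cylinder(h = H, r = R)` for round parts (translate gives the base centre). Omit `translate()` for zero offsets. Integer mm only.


translate([500, 760, 0]) cylinder(h = 10, r = 315);


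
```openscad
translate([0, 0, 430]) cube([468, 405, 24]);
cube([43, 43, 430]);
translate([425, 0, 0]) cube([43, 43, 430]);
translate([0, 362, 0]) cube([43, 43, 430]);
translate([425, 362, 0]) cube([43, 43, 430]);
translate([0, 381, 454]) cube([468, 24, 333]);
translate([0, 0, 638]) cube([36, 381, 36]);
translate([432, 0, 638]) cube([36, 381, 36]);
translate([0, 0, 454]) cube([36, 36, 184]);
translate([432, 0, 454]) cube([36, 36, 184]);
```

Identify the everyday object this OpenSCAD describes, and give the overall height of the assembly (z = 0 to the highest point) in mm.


A chair. The overall height is 787 mm.

A slab on four corner posts with a tall panel at the back — a chair. The seat slab sits at z = 430 with thickness 24, and the 333 mm backrest starts at the seat top, so the overall height is 430 + 24 + 333 = 787 mm.


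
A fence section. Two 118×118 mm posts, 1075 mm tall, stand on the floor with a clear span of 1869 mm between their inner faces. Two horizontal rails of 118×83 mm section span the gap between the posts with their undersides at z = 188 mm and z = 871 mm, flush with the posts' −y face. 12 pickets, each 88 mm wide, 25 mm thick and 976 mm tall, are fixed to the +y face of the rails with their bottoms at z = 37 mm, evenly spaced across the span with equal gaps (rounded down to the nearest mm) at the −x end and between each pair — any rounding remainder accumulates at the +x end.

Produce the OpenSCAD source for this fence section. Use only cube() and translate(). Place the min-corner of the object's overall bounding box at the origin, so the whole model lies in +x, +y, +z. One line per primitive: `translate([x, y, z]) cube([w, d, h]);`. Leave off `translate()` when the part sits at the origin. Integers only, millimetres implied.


cube([118, 118, 1075]);
translate([1987, 0, 0]) cube([118, 118, 1075]);
translate([118, 0, 188]) cube([1869, 118, 83]);
translate([118, 0, 871]) cube([1869, 118, 83]);
translate([180, 118, 37]) cube([88, 25, 976]);
translate([330, 118, 37]) cube([88, 25, 976]);
translate([480, 118, 37]) cube([88, 25, 976]);
translate([630, 118, 37]) cube([88, 25, 976]);
translate([780, 118, 37]) cube([88, 25, 976]);
translate([930, 118, 37]) cube([88, 25, 976]);
translate([1080, 118, 37]) cube([88, 25, 976]);
translate([1230, 118, 37]) cube([88, 25, 976]);
translate([1380, 118, 37]) cube([88, 25, 976]);
translate([1530, 118, 37]) cube([88, 25, 976]);
translate([1680, 118, 37]) cube([88, 25, 976]);
translate([1830, 118, 37]) cube([88, 25, 976]);


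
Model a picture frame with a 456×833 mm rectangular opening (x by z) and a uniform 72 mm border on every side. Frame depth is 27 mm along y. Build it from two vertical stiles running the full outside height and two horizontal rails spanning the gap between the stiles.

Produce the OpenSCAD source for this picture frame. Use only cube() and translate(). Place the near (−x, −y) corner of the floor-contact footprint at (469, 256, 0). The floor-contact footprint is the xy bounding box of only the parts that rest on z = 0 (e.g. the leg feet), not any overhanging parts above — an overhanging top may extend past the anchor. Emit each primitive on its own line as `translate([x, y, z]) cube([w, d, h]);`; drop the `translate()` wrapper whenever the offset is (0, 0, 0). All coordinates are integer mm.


translate([469, 256, 0]) cube([72, 27, 977]);
translate([997, 256, 0]) cube([72, 27, 977]);
translate([541, 256, 0]) cube([456, 27, 72]);
translate([541, 256, 905]) cube([456, 27, 72]);


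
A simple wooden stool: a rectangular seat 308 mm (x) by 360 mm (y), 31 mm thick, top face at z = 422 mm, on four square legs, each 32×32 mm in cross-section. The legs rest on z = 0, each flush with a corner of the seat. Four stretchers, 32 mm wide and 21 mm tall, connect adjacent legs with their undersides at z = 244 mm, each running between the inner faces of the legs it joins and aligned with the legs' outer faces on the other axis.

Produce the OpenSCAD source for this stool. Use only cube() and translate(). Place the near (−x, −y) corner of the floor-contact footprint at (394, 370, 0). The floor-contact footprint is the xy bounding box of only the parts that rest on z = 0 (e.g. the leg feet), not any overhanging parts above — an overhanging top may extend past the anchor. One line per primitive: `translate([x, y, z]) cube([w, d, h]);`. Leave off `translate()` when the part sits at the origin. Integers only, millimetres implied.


// leg_h = 422 - 31 = 391
// stretcher span = 308 - 2*32 = 244
translate([394, 370, 391]) cube([308, 360, 31]);
translate([394, 370, 0]) cube([32, 32, 391]);
translate([670, 370, 0]) cube([32, 32, 391]);
translate([394, 698, 0]) cube([32, 32, 391]);
translate([670, 698, 0]) cube([32, 32, 391]);
translate([426, 370, 244]) cube([244, 32, 21]);
translate([426, 698, 244]) cube([244, 32, 21]);
translate([394, 402, 244]) cube([32, 296, 21]);
translate([670, 402, 244]) cube([32, 296, 21]);


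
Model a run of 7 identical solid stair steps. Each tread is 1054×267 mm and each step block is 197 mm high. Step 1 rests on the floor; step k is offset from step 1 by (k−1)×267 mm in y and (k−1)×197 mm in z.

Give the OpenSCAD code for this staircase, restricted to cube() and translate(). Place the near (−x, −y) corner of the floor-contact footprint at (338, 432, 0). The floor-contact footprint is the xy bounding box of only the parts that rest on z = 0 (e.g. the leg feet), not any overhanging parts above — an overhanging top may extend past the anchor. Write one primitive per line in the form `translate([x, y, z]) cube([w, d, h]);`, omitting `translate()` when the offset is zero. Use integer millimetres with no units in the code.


translate([338, 432, 0]) cube([1054, 267, 197]);
translate([338, 699, 197]) cube([1054, 267, 197]);
translate([338, 966, 394]) cube([1054, 267, 197]);
translate([338, 1233, 591]) cube([1054, 267, 197]);
translate([338, 1500, 788]) cube([1054, 267, 197]);
translate([338, 1767, 985]) cube([1054, 267, 197]);
translate([338, 2034, 1182]) cube([1054, 267, 197]);


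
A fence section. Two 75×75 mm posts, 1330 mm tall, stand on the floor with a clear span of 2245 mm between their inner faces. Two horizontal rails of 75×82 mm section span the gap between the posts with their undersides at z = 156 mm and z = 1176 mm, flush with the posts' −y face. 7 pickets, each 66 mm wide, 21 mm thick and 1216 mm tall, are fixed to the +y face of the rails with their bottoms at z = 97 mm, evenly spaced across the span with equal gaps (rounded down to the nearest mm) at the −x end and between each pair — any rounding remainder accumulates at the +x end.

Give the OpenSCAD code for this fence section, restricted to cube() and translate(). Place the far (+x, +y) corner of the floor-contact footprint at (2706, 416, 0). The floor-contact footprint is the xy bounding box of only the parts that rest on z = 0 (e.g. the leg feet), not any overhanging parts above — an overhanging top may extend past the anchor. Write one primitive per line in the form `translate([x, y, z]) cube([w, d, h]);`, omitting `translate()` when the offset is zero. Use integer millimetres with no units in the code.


translate([311, 341, 0]) cube([75, 75, 1330]);
translate([2631, 341, 0]) cube([75, 75, 1330]);
translate([386, 341, 156]) cube([2245, 75, 82]);
translate([386, 341, 1176]) cube([2245, 75, 82]);
translate([608, 416, 97]) cube([66, 21, 1216]);
translate([896, 416, 97]) cube([66, 21, 1216]);
translate([1184, 416, 97]) cube([66, 21, 1216]);
translate([1472, 416, 97]) cube([66, 21, 1216]);
translate([1760, 416, 97]) cube([66, 21, 1216]);
translate([2048, 416, 97]) cube([66, 21, 1216]);
translate([2336, 416, 97]) cube([66, 21, 1216]);


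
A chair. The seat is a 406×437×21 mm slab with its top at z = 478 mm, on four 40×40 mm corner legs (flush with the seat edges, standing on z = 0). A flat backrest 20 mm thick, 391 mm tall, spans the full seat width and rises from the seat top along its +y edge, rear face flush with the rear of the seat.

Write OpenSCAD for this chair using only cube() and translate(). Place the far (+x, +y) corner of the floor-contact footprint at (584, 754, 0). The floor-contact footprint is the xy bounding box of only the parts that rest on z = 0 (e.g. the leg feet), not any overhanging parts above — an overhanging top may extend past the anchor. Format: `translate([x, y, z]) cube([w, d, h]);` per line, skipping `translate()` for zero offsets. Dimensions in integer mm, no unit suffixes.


// leg_h = 478 - 21 = 457
translate([178, 317, 457]) cube([406, 437, 21]);
translate([178, 317, 0]) cube([40, 40, 457]);
translate([544, 317, 0]) cube([40, 40, 457]);
translate([178, 714, 0]) cube([40, 40, 457]);
translate([544, 714, 0]) cube([40, 40, 457]);
translate([178, 734, 478]) cube([406, 20, 391]);


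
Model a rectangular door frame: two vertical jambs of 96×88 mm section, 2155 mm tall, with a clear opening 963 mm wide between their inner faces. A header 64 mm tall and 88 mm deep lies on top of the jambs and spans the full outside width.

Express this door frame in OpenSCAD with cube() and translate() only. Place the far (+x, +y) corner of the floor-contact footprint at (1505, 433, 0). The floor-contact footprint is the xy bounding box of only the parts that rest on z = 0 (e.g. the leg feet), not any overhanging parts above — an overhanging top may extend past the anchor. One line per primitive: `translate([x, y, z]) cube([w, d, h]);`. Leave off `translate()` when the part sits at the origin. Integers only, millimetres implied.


translate([350, 345, 0]) cube([96, 88, 2155]);
translate([1409, 345, 0]) cube([96, 88, 2155]);
translate([350, 345, 2155]) cube([1155, 88, 64]);


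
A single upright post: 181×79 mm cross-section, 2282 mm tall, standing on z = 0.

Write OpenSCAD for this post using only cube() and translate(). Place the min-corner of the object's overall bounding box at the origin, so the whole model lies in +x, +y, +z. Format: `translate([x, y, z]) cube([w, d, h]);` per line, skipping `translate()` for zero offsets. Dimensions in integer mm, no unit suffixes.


cube([181, 79, 2282]);


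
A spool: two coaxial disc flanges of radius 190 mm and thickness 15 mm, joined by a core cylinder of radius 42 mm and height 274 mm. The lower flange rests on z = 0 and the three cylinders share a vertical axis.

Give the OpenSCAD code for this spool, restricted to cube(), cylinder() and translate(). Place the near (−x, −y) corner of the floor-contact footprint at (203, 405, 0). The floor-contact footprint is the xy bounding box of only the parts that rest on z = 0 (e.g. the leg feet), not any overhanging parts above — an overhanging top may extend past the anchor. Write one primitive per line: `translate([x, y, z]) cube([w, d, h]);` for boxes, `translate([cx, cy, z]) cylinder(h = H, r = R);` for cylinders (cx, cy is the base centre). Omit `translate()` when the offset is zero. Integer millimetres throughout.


translate([393, 595, 0]) cylinder(h = 15, r = 190);
translate([393, 595, 15]) cylinder(h = 274, r = 42);
translate([393, 595, 289]) cylinder(h = 15, r = 190);


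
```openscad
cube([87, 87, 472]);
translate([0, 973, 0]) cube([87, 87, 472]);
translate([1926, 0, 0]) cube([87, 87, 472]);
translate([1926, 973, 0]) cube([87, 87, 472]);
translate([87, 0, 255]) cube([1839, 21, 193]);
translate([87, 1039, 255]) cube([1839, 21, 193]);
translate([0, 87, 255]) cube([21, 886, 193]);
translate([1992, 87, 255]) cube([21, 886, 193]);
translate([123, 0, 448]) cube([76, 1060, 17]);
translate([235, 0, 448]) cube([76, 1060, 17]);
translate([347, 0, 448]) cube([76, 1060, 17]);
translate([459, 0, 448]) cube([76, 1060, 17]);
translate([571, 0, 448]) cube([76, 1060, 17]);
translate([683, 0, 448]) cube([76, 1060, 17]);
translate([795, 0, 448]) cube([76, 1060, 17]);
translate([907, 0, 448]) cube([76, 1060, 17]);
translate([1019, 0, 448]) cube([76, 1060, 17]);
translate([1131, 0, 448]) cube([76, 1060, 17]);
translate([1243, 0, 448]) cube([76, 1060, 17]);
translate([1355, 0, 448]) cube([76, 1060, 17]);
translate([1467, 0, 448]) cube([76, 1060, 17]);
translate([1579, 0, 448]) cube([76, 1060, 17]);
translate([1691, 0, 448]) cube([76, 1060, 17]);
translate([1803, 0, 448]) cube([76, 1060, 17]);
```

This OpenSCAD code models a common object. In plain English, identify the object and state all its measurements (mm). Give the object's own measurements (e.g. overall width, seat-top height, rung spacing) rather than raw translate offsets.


A bed frame 2013 mm long (x) by 1060 mm wide (y). Four 87×87 mm corner posts, 472 mm tall, at the corners of the footprint. Four rails of 21 mm thickness and 193 mm height run between adjacent posts with their undersides at z = 255 mm, their outer faces flush with the outside of the frame (the two x-running rails run between the posts' inner faces; the two y-running rails run between the posts' inner faces). 16 slats, each 76 mm wide (x) and 17 mm thick, lie across the top of the two x-running rails, running the full 1060 mm width of the frame in y; along x they sit between the end posts with a 36 mm gap after the −x posts and between neighbouring slats, leaving 47 mm before the +x posts.


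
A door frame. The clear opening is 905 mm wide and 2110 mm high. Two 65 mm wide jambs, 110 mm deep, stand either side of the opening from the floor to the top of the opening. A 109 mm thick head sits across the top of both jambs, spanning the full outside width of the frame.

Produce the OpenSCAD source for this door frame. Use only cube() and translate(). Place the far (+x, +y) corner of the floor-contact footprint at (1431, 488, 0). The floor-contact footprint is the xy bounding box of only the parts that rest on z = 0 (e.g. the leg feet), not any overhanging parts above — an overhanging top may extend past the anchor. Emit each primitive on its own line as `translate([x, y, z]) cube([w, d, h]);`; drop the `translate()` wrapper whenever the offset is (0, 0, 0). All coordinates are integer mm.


translate([396, 378, 0]) cube([65, 110, 2110]);
translate([1366, 378, 0]) cube([65, 110, 2110]);
translate([396, 378, 2110]) cube([1035, 110, 109]);


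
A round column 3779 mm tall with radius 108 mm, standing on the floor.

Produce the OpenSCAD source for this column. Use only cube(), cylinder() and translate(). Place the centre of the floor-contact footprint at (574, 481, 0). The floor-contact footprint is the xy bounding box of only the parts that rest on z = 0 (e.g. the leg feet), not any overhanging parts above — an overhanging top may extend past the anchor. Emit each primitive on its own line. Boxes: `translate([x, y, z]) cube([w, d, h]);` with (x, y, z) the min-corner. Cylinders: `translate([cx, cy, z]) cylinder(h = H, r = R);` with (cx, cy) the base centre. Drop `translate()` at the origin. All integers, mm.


translate([574, 481, 0]) cylinder(h = 3779, r = 108);


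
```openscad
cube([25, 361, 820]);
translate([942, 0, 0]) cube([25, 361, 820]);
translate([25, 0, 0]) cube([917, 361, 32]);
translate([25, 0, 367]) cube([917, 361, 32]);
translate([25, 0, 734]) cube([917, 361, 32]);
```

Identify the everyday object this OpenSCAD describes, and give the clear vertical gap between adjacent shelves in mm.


A bookshelf. The clear shelf gap is 335 mm.

Two tall side panels with 3 horizontal boards between them — a bookshelf. The first two shelf undersides are at z = 0 and z = 367; with shelf thickness 32, the clear gap is 367 − 0 − 32 = 335 mm.


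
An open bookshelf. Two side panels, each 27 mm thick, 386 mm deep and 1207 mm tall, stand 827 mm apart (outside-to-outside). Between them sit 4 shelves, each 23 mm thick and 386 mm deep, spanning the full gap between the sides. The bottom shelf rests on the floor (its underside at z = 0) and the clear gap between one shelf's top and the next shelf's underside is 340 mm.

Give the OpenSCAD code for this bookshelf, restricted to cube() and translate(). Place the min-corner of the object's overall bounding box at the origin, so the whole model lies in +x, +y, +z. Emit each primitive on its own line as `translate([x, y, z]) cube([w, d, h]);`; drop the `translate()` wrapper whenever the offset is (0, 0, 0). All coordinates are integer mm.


cube([27, 386, 1207]);
translate([800, 0, 0]) cube([27, 386, 1207]);
translate([27, 0, 0]) cube([773, 386, 23]);
translate([27, 0, 363]) cube([773, 386, 23]);
translate([27, 0, 726]) cube([773, 386, 23]);
translate([27, 0, 1089]) cube([773, 386, 23]);


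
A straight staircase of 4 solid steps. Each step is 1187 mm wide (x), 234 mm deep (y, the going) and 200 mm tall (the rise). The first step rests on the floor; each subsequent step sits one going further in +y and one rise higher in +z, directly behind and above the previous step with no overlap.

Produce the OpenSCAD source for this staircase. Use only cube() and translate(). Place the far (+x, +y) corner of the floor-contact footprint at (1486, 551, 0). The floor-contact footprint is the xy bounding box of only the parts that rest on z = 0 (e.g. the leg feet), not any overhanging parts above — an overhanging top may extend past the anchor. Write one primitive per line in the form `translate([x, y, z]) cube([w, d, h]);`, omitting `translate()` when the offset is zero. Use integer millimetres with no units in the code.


translate([299, 317, 0]) cube([1187, 234, 200]);
translate([299, 551, 200]) cube([1187, 234, 200]);
translate([299, 785, 400]) cube([1187, 234, 200]);
translate([299, 1019, 600]) cube([1187, 234, 200]);


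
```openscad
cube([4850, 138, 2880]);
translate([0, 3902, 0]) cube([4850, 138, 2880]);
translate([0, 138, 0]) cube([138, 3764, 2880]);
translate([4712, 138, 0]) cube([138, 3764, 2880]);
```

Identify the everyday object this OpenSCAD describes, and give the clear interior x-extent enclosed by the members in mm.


A house (or room) frame. The interior width is 4574 mm.

Four 2880 mm walls enclosing a rectangle with no floor or roof — a room or house frame. Outside width is 4850 mm and wall thickness is 138 mm, so the interior width is 4850 − 2 × 138 = 4574 mm.


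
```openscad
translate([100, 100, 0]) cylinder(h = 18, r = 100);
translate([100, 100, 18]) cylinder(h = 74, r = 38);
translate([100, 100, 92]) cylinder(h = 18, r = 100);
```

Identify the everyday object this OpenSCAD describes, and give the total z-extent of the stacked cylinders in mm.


A spool. The overall height is 110 mm.

Three coaxial cylinders, large–small–large — a spool. Two 18 mm flanges and a 74 mm core give 18 + 74 + 18 = 110 mm.


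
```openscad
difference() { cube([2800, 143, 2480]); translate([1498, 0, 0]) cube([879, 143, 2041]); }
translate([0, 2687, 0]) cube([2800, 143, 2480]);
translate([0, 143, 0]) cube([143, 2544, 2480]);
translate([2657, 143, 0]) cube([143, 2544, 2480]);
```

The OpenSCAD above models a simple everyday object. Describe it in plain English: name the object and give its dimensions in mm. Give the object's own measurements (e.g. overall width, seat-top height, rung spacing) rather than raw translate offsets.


A single room: four walls, each 2480 mm tall and 143 mm thick, enclosing an outside footprint 2800×2830 mm (x × y), no floor or roof. The front and back walls (−y and +y sides) run the full x-width; the side walls fit between their inner faces. A door opening 879 mm wide and 2041 mm tall is cut through the front wall from the floor up, its −x edge 1498 mm from the wall's −x end.


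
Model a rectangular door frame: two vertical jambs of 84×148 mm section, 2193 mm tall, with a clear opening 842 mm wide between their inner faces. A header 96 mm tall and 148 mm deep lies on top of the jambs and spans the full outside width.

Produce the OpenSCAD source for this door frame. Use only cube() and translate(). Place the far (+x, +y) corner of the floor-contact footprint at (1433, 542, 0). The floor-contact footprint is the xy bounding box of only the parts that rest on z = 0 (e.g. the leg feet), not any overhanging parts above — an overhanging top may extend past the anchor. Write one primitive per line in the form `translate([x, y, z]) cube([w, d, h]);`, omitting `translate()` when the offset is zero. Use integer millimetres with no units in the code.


translate([423, 394, 0]) cube([84, 148, 2193]);
translate([1349, 394, 0]) cube([84, 148, 2193]);
translate([423, 394, 2193]) cube([1010, 148, 96]);


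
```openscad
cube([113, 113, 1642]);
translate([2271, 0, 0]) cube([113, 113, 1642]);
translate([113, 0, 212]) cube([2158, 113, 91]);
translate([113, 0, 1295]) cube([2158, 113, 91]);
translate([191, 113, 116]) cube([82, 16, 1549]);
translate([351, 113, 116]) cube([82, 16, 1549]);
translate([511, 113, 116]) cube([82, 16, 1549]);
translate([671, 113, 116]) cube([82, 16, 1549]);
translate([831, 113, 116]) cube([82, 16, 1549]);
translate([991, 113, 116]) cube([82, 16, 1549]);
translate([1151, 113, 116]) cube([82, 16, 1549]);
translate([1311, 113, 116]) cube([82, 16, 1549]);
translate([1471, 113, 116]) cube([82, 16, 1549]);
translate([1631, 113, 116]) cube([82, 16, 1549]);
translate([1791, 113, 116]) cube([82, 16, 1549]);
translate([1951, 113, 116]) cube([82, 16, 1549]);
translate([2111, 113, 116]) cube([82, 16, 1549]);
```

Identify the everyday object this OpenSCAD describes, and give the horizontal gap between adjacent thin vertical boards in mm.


A fence section. The picket gap is 78 mm.

Two posts, two rails, 13 pickets — a fence section. Span 2158 mm holds 13 pickets of 82 mm with 14 equal gaps: ⌊(2158 − 13·82) / 14⌋ = 78 mm.


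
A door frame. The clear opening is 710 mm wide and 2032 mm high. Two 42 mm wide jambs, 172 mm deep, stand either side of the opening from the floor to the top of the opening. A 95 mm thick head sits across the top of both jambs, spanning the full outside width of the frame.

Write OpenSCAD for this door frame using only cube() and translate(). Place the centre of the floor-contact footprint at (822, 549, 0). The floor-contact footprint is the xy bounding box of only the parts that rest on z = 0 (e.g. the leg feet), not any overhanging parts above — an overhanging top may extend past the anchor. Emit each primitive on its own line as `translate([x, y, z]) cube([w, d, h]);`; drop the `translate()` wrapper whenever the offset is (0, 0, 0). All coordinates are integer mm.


translate([425, 463, 0]) cube([42, 172, 2032]);
translate([1177, 463, 0]) cube([42, 172, 2032]);
translate([425, 463, 2032]) cube([794, 172, 95]);


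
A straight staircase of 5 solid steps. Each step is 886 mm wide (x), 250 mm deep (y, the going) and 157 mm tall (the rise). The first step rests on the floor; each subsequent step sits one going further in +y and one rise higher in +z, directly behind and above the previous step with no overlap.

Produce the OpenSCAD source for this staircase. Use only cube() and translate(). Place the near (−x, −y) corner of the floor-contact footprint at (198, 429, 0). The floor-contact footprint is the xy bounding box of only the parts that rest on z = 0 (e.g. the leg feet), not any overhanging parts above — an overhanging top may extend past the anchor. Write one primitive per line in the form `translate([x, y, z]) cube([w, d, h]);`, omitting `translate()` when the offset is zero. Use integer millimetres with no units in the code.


translate([198, 429, 0]) cube([886, 250, 157]);
translate([198, 679, 157]) cube([886, 250, 157]);
translate([198, 929, 314]) cube([886, 250, 157]);
translate([198, 1179, 471]) cube([886, 250, 157]);
translate([198, 1429, 628]) cube([886, 250, 157]);


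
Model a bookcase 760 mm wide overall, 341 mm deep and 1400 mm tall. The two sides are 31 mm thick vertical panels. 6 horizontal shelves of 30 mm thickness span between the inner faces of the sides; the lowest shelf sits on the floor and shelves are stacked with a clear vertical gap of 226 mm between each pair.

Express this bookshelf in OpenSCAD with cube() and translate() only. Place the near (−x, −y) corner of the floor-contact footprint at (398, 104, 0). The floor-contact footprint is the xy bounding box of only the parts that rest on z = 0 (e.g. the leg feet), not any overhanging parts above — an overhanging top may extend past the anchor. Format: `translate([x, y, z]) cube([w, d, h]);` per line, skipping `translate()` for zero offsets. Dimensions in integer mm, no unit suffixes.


translate([398, 104, 0]) cube([31, 341, 1400]);
translate([1127, 104, 0]) cube([31, 341, 1400]);
translate([429, 104, 0]) cube([698, 341, 30]);
translate([429, 104, 256]) cube([698, 341, 30]);
translate([429, 104, 512]) cube([698, 341, 30]);
translate([429, 104, 768]) cube([698, 341, 30]);
translate([429, 104, 1024]) cube([698, 341, 30]);
translate([429, 104, 1280]) cube([698, 341, 30]);


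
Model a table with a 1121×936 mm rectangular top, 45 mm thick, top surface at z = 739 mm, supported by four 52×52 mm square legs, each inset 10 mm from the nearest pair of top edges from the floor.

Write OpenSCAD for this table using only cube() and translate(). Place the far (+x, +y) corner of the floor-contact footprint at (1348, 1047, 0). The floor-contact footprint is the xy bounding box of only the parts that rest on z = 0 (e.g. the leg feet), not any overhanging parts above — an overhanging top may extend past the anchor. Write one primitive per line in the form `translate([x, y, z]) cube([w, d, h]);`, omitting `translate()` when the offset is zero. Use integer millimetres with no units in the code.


// leg_h = 739 - 45 = 694
translate([237, 121, 694]) cube([1121, 936, 45]);
translate([247, 131, 0]) cube([52, 52, 694]);
translate([1296, 131, 0]) cube([52, 52, 694]);
translate([247, 995, 0]) cube([52, 52, 694]);
translate([1296, 995, 0]) cube([52, 52, 694]);
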